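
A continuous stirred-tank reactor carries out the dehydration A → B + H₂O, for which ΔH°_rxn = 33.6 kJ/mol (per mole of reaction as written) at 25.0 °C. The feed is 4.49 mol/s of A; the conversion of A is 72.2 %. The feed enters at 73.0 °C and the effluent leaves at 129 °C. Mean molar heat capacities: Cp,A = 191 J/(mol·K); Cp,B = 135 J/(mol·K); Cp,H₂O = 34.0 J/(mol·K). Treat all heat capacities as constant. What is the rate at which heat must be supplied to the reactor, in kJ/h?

Extent of reaction ξ = 0.722 × 4.49 = 3.2418 mol/s
Reaction term: ξ·ΔH°_rxn = 3.2418 × 33.6 = 108.92 kJ/s
Sensible, feed 73.0→25 °C: -41.164 kJ/s
Outlet flows (mol/s): A 1.2482, B 3.2418, H₂O 3.2418
Sensible, products 25→129 °C: 81.772 kJ/s
Q = ΔH = 149.53 kJ/s = 149.53 kW
Heat supplied = 538310 kJ/h

Q_in = 538000 kJ/h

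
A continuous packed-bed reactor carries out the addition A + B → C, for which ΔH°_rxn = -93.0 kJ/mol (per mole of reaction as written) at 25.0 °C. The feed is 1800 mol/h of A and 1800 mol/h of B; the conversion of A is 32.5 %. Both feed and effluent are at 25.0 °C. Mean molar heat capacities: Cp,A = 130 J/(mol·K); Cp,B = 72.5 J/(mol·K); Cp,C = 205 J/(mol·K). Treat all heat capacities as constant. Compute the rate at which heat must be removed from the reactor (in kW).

Extent of reaction ξ = 0.325 × 1800 = 585 mol/h
Reaction term: ξ·ΔH°_rxn = 585 × -93.0 = -54405 kJ/h
Q = ΔH = -54405 kJ/h = -15.113 kW
Heat removed = 15.113 kW

Q_out = 15.1 kW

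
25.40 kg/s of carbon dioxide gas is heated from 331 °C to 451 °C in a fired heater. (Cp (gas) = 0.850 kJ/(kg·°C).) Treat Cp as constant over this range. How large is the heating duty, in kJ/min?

Q = 155000 kJ/min

Q = ṁ·Cp·ΔT = 25.40 × 0.850 × (451 − 331) = 2590.8 kJ/s
Heating duty = 155450 kJ/min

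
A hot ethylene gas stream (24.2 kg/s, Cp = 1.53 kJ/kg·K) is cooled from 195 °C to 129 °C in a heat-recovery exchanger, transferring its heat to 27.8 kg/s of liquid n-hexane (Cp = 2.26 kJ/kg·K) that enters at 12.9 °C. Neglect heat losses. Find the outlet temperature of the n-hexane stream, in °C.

T_c,out = 51.8 °C

Heat released by hot stream: Q = 24.2 × 1.53 × (195 − 129) = 2443.7 kJ/s
Energy balance on cold side (adiabatic exchanger): Q = ṁ_c·Cp_c·(T_c,out − T_c,in)
T_c,out = 12.9 + 2443.7/(27.8 × 2.26) = 51.795 °C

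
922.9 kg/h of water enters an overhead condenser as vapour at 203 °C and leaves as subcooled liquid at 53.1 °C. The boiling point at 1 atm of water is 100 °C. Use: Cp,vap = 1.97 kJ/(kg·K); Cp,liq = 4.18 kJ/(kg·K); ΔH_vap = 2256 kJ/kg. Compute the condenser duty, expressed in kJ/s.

Q_c = 681 kJ/s

vapour 203→100 °C: -202.91 kJ/kg
condensation at 100 °C: -2256 kJ/kg
liquid 100→53.1 °C: -196.04 kJ/kg
Δh = -202.91 + -2256 + -196.04 = -2655 kJ/kg
Q = ṁ·Δh = 922.9 kg/h × -2655 kJ/kg = -2.4503e+06 kJ/h
|Q| = 680.63 kW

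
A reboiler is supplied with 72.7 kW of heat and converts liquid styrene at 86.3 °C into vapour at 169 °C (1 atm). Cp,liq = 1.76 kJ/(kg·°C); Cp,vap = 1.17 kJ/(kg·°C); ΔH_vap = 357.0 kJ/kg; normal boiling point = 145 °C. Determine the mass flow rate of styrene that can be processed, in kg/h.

ṁ = 536 kg/h

Δh = 1.76×(145−86.3) + 357.0 + 1.17×(169−145) = 488.39 kJ/kg
Q = 72.7 kW = 72.7 kJ/s = 261720 kJ/h
ṁ = Q/Δh = 261720 / 488.39 = 535.88 kg/h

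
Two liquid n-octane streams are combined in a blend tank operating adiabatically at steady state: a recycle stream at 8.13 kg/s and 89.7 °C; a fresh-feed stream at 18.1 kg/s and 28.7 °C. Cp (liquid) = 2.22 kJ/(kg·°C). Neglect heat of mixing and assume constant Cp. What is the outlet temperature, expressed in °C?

T_out = 47.6 °C

Adiabatic, steady state ⇒ Σ ṁᵢCp,ᵢ(T_out − Tᵢ) = 0
T_out = Σ ṁᵢCp,ᵢTᵢ / Σ ṁᵢCp,ᵢ
      = 2772.2 / 58.231 = 47.607 °C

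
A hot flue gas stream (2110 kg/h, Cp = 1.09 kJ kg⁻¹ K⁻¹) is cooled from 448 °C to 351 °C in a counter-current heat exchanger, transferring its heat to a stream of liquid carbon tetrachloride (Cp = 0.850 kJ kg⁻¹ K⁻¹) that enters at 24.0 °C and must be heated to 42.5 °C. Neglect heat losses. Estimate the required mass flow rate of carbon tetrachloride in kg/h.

ṁ_c = 14200 kg/h

Heat released by hot stream: Q = 2110 × 1.09 × (448 − 351) = 223090 kJ/h
Energy balance on cold side (adiabatic exchanger): Q = ṁ_c·Cp_c·(T_c,out − T_c,in)
ṁ_c = 223090 / [0.850 × (42.5 − 24.0)] = 14187 kg/h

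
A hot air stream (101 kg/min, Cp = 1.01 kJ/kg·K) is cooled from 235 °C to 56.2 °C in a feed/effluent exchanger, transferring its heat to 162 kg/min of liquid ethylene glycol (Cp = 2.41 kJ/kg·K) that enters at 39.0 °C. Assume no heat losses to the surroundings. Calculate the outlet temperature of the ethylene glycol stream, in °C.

T_c,out = 85.7 °C

Heat released by hot stream: Q = 101 × 1.01 × (235 − 56.2) = 18239 kJ/min
Energy balance on cold side (adiabatic exchanger): Q = ṁ_c·Cp_c·(T_c,out − T_c,in)
T_c,out = 39.0 + 18239/(162 × 2.41) = 85.717 °C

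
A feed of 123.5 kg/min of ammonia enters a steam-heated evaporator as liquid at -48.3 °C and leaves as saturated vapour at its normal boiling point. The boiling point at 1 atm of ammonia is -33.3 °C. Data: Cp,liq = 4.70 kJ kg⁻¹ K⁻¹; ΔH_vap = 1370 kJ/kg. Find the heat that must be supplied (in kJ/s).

Q = 2970 kJ/s

liquid -48.3→-33.3 °C: 70.5 kJ/kg
vaporisation at -33.3 °C: 1370 kJ/kg
Δh = 70.5 + 1370 = 1440.5 kJ/kg
Q = ṁ·Δh = 123.5 kg/min × 1440.5 kJ/kg = 177900 kJ/min
|Q| = 2965 kW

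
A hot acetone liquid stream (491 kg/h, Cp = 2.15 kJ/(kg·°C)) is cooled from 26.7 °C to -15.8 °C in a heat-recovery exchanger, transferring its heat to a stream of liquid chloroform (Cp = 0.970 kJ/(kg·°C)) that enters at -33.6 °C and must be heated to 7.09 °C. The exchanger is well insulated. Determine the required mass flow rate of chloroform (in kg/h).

ṁ_c = 1140 kg/h

Heat released by hot stream: Q = 491 × 2.15 × (26.7 − -15.8) = 44865 kJ/h
Energy balance on cold side (adiabatic exchanger): Q = ṁ_c·Cp_c·(T_c,out − T_c,in)
ṁ_c = 44865 / [0.970 × (7.09 − -33.6)] = 1136.7 kg/h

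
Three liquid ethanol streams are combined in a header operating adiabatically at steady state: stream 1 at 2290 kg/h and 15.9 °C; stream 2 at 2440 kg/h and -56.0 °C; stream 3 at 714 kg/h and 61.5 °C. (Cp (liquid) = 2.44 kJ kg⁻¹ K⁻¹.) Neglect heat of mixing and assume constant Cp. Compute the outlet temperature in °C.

No heat crosses the boundary, so H_out = H_in.
T_out = Σ ṁᵢCp,ᵢTᵢ / Σ ṁᵢCp,ᵢ
      = -137420 / 13283 = -10.345 °C

T_out = -10.3 °C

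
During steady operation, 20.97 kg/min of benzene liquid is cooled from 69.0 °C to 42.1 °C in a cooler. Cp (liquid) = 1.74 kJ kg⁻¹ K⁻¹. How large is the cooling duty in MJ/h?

Q_c = 58.9 MJ/h

Q = ṁ·Cp·ΔT = 20.97 × 1.74 × (42.1 − 69.0) = -981.52 kJ/min
Converting: 981.52 / 60 s = 16.359 kW
Cooling duty = 58.891 MJ/h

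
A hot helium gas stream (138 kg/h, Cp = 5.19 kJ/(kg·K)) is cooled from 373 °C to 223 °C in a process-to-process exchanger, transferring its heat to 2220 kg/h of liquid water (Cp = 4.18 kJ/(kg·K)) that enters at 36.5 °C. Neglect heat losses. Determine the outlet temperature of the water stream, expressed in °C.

T_c,out = 48.1 °C

Heat released by hot stream: Q = 138 × 5.19 × (373 − 223) = 107430 kJ/h
Energy balance on cold side (adiabatic exchanger): Q = ṁ_c·Cp_c·(T_c,out − T_c,in)
T_c,out = 36.5 + 107430/(2220 × 4.18) = 48.077 °C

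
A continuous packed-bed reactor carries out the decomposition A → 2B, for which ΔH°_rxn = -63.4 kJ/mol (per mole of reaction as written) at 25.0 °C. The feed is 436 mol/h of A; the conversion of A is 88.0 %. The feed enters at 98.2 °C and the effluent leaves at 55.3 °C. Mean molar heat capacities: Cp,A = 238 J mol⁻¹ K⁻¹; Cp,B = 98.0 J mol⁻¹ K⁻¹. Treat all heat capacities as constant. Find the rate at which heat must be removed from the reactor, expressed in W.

Q_out = 8130 W

Extent of reaction ξ = 0.880 × 436 = 383.68 mol/h
Reaction term: ξ·ΔH°_rxn = 383.68 × -63.4 = -24325 kJ/h
Sensible, feed 98.2→25 °C: -7595.8 kJ/h
Outlet flows (mol/h): A 52.32, B 767.36
Sensible, products 25→55.3 °C: 2655.9 kJ/h
Q = ΔH = -29265 kJ/h = -8.1292 kW
Heat removed = 8129.2 W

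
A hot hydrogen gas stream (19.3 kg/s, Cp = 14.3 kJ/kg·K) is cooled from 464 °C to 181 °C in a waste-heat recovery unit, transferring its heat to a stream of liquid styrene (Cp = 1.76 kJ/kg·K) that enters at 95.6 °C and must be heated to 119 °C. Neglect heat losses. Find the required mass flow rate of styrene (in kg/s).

ṁ_c = 1900 kg/s

Heat released by hot stream: Q = 19.3 × 14.3 × (464 − 181) = 78105 kJ/s
Energy balance on cold side (adiabatic exchanger): Q = ṁ_c·Cp_c·(T_c,out − T_c,in)
ṁ_c = 78105 / [1.76 × (119 − 95.6)] = 1896.5 kg/s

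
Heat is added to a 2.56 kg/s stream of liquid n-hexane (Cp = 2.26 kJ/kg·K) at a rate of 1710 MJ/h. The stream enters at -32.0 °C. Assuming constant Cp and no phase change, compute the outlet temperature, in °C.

Q = 1710 MJ/h = 475 kJ/s
ΔT = Q/(ṁ·Cp) = 475/(2.56×2.26) = 82.1 K
T_out = -32.0 + 82.1 = 50.1 °C

T_out = 50.1 °C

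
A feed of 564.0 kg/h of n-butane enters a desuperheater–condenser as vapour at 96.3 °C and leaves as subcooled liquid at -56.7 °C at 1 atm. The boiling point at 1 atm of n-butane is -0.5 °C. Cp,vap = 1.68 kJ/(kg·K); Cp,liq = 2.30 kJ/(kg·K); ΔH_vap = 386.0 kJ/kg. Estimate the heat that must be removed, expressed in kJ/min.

vapour 96.3→-0.5 °C: -162.62 kJ/kg
condensation at -0.5 °C: -386 kJ/kg
liquid -0.5→-56.7 °C: -129.26 kJ/kg
Δh = -162.62 + -386 + -129.26 = -677.88 kJ/kg
Q = ṁ·Δh = 564.0 kg/h × -677.88 kJ/kg = -382330 kJ/h
|Q| = 106.2 kW = 6372.1 kJ/min

Q_c = 6370 kJ/min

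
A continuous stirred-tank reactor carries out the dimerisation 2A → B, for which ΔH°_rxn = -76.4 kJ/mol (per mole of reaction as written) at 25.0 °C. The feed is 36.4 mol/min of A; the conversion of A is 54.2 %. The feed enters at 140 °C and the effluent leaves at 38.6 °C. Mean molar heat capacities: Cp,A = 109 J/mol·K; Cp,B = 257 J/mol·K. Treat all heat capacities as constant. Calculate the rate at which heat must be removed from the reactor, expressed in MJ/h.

Q_out = 69.0 MJ/h

Extent of reaction ξ = 0.542 × 36.4 / 2 = 9.8644 mol/min
Reaction term: ξ·ΔH°_rxn = 9.8644 × -76.4 = -753.64 kJ/min
Sensible, feed 140→25 °C: -456.27 kJ/min
Outlet flows (mol/min): A 16.671, B 9.8644
Sensible, products 25→38.6 °C: 59.191 kJ/min
Q = ΔH = -1150.7 kJ/min = -19.179 kW
Heat removed = 69.043 MJ/h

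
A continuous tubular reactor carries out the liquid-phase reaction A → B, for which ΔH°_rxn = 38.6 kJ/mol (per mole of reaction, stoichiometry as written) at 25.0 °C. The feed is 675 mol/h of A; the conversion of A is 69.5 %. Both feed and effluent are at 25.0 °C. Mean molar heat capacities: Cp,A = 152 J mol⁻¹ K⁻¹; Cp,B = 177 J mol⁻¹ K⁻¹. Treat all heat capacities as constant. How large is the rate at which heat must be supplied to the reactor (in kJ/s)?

Q_in = 5.03 kJ/s

Extent of reaction ξ = 0.695 × 675 = 469.12 mol/h
Reaction term: ξ·ΔH°_rxn = 469.12 × 38.6 = 18108 kJ/h
Q = ΔH = 18108 kJ/h = 5.0301 kW
Heat supplied = 5.0301 kJ/s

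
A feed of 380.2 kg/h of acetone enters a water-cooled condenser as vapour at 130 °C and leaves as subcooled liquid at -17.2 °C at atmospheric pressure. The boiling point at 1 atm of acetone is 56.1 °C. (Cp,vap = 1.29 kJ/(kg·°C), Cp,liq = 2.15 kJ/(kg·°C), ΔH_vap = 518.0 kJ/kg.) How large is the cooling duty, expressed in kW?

Q_c = 81.4 kW

vapour 130→56.1 °C: -95.331 kJ/kg
condensation at 56.1 °C: -518 kJ/kg
liquid 56.1→-17.2 °C: -157.59 kJ/kg
Δh = -95.331 + -518 + -157.59 = -770.93 kJ/kg
Q = ṁ·Δh = 380.2 kg/h × -770.93 kJ/kg = -293110 kJ/h
|Q| = 81.418 kW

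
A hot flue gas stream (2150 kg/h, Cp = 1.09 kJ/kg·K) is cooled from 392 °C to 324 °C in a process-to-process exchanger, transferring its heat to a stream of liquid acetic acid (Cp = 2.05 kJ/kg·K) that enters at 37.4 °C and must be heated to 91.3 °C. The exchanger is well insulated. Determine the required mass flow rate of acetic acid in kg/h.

ṁ_c = 1440 kg/h

Heat released by hot stream: Q = 2150 × 1.09 × (392 − 324) = 159360 kJ/h
Energy balance on cold side (adiabatic exchanger): Q = ṁ_c·Cp_c·(T_c,out − T_c,in)
ṁ_c = 159360 / [2.05 × (91.3 − 37.4)] = 1442.2 kg/h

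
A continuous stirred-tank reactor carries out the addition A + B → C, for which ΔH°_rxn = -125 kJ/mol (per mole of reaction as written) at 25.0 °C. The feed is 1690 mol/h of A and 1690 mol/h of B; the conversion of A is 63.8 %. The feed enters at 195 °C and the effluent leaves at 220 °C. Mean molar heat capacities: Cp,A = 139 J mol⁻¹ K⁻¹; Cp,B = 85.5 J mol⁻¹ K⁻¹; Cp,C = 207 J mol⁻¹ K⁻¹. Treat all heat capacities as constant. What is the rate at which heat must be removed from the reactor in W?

Q_out = 35800 W

Extent of reaction ξ = 0.638 × 1690 = 1078.2 mol/h
Reaction term: ξ·ΔH°_rxn = 1078.2 × -125 = -134780 kJ/h
Sensible, feed 195→25 °C: -64499 kJ/h
Outlet flows (mol/h): A 611.78, B 611.78, C 1078.2
Sensible, products 25→220 °C: 70305 kJ/h
Q = ΔH = -128970 kJ/h = -35.826 kW
Heat removed = 35826 W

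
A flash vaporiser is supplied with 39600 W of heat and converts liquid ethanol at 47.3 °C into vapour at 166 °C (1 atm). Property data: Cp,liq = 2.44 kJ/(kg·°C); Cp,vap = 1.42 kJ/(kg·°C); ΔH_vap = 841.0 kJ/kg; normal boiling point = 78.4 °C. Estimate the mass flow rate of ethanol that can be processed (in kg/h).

Δh = 2.44×(78.4−47.3) + 841.0 + 1.42×(166−78.4) = 1041.3 kJ/kg
Q = 39600 W = 39.6 kJ/s = 142560 kJ/h
ṁ = Q/Δh = 142560 / 1041.3 = 136.91 kg/h

ṁ = 137 kg/h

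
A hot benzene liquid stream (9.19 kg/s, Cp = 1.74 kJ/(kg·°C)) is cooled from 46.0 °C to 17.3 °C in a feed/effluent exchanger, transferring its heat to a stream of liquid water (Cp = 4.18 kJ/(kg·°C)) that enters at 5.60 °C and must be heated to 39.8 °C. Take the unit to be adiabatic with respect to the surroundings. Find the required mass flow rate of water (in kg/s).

Heat released by hot stream: Q = 9.19 × 1.74 × (46.0 − 17.3) = 458.93 kJ/s
Energy balance on cold side (adiabatic exchanger): Q = ṁ_c·Cp_c·(T_c,out − T_c,in)
ṁ_c = 458.93 / [4.18 × (39.8 − 5.60)] = 3.2103 kg/s

ṁ_c = 3.21 kg/s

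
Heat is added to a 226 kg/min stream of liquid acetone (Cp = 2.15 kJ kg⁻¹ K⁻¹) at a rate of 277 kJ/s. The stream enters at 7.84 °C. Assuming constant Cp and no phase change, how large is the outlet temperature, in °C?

Q = 277 kJ/s = 16620 kJ/min
ΔT = Q/(ṁ·Cp) = 16620/(226×2.15) = 34.205 K
T_out = 7.84 + 34.205 = 42.045 °C

T_out = 42.0 °C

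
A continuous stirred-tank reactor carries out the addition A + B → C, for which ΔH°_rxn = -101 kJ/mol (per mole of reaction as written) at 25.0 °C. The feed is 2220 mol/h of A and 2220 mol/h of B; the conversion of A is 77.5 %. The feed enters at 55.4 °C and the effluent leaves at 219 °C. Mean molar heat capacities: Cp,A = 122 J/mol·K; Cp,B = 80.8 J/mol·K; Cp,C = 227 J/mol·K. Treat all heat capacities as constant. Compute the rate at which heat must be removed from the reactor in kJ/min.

Q_out = 1530 kJ/min

Extent of reaction ξ = 0.775 × 2220 = 1720.5 mol/h
Reaction term: ξ·ΔH°_rxn = 1720.5 × -101 = -173770 kJ/h
Sensible, feed 55.4→25 °C: -13687 kJ/h
Outlet flows (mol/h): A 499.5, B 499.5, C 1720.5
Sensible, products 25→219 °C: 95419 kJ/h
Q = ΔH = -92038 kJ/h = -25.566 kW
Heat removed = 1534 kJ/min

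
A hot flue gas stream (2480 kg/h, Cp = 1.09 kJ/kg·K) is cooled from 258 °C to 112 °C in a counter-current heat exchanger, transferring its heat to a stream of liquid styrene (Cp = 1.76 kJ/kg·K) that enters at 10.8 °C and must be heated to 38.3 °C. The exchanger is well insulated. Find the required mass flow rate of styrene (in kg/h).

ṁ_c = 8150 kg/h

Heat released by hot stream: Q = 2480 × 1.09 × (258 − 112) = 394670 kJ/h
Energy balance on cold side (adiabatic exchanger): Q = ṁ_c·Cp_c·(T_c,out − T_c,in)
ṁ_c = 394670 / [1.76 × (38.3 − 10.8)] = 8154.3 kg/h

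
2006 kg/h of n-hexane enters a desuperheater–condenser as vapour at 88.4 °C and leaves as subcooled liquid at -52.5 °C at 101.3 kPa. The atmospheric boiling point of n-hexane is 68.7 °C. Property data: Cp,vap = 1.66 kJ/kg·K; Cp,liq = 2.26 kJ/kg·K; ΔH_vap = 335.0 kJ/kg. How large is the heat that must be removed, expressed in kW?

Q_c = 358 kW

vapour 88.4→68.7 °C: -32.702 kJ/kg
condensation at 68.7 °C: -335 kJ/kg
liquid 68.7→-52.5 °C: -273.91 kJ/kg
Δh = -32.702 + -335 + -273.91 = -641.61 kJ/kg
Q = ṁ·Δh = 2006 kg/h × -641.61 kJ/kg = -1.2871e+06 kJ/h
|Q| = 357.52 kW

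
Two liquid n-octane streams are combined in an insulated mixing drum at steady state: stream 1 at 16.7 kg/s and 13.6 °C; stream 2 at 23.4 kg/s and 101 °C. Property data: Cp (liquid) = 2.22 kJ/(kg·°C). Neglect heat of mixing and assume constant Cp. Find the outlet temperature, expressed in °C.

T_out = 64.6 °C

Energy balance with Q = 0: Σ ṁᵢCp,ᵢ(T_out − Tᵢ) = 0
Σ ṁᵢCp,ᵢTᵢ = 16.7×2.22×13.6 + 23.4×2.22×101 = 5751
Σ ṁᵢCp,ᵢ = 16.7×2.22 + 23.4×2.22 = 89.022
T_out = 5751 / 89.022 = 64.601 °C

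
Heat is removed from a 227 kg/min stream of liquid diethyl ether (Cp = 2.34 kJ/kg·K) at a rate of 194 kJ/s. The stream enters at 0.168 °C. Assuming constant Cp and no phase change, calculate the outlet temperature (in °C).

Q = 194 kJ/s = 11640 kJ/min
ΔT = Q/(ṁ·Cp) = 11640/(227×2.34) = 21.913 K
T_out = 0.168 − 21.913 = -21.745 °C

T_out = -21.7 °C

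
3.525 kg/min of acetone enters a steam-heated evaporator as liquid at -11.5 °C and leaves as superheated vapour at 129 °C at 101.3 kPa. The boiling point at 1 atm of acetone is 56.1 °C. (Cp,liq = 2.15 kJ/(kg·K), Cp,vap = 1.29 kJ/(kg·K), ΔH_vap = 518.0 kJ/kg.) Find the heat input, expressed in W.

liquid -11.5→56.1 °C: 145.34 kJ/kg
vaporisation at 56.1 °C: 518 kJ/kg
vapour 56.1→129 °C: 94.041 kJ/kg
Δh = 145.34 + 518 + 94.041 = 757.38 kJ/kg
Q = ṁ·Δh = 3.525 kg/min × 757.38 kJ/kg = 2669.8 kJ/min
|Q| = 44.496 kW = 44496 W

Q = 44500 W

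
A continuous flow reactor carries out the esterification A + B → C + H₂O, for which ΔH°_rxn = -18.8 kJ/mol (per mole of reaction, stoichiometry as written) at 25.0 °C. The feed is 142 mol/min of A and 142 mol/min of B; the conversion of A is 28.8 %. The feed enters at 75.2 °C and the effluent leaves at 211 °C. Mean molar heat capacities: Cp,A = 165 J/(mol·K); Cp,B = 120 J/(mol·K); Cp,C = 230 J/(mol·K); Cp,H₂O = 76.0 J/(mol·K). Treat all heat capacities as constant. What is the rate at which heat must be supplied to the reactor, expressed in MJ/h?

Q_in = 293 MJ/h

Extent of reaction ξ = 0.288 × 142 = 40.896 mol/min
Reaction term: ξ·ΔH°_rxn = 40.896 × -18.8 = -768.84 kJ/min
Sensible, feed 75.2→25 °C: -2031.6 kJ/min
Outlet flows (mol/min): A 101.1, B 101.1, C 40.896, H₂O 40.896
Sensible, products 25→211 °C: 7687.2 kJ/min
Q = ΔH = 4886.7 kJ/min = 81.445 kW
Heat supplied = 293.2 MJ/h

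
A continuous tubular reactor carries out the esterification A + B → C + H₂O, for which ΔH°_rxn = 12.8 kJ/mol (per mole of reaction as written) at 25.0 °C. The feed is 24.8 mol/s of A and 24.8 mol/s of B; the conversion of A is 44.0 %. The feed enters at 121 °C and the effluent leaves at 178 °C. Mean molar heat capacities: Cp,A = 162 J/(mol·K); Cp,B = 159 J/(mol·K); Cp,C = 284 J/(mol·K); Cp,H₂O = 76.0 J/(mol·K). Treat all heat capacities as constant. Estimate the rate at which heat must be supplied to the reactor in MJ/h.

Q_in = 2370 MJ/h

Extent of reaction ξ = 0.440 × 24.8 = 10.912 mol/s
Reaction term: ξ·ΔH°_rxn = 10.912 × 12.8 = 139.67 kJ/s
Sensible, feed 121→25 °C: -764.24 kJ/s
Outlet flows (mol/s): A 13.888, B 13.888, C 10.912, H₂O 10.912
Sensible, products 25→178 °C: 1283.1 kJ/s
Q = ΔH = 658.55 kJ/s = 658.55 kW
Heat supplied = 2370.8 MJ/h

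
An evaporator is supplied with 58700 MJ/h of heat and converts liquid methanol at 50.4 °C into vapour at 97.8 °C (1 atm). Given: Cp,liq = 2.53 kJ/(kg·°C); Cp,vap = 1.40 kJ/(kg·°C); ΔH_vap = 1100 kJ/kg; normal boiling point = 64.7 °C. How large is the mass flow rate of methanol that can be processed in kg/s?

Δh = 2.53×(64.7−50.4) + 1100 + 1.40×(97.8−64.7) = 1182.5 kJ/kg
Q = 58700 MJ/h = 16306 kJ/s = 16306 kJ/s
ṁ = Q/Δh = 16306 / 1182.5 = 13.789 kg/s

ṁ = 13.8 kg/s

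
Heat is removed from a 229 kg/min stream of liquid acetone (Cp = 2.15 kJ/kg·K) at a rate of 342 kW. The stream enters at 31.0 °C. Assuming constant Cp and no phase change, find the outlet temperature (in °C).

T_out = -10.7 °C

Q = 342 kW = 20520 kJ/min
ΔT = Q/(ṁ·Cp) = 20520/(229×2.15) = 41.678 K
T_out = 31.0 − 41.678 = -10.678 °C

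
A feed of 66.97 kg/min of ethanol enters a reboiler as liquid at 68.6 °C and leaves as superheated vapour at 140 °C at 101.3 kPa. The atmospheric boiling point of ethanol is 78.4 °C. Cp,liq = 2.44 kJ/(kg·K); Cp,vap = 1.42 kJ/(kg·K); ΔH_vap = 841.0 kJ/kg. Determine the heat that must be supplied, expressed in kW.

Q = 1060 kW

liquid 68.6→78.4 °C: 23.912 kJ/kg
vaporisation at 78.4 °C: 841 kJ/kg
vapour 78.4→140 °C: 87.472 kJ/kg
Δh = 23.912 + 841 + 87.472 = 952.38 kJ/kg
Q = ṁ·Δh = 66.97 kg/min × 952.38 kJ/kg = 63781 kJ/min
|Q| = 1063 kW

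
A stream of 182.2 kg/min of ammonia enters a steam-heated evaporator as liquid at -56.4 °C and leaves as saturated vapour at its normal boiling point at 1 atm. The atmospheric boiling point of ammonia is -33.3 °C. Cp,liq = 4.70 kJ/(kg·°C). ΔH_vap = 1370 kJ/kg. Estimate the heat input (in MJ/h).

Q = 16200 MJ/h

liquid -56.4→-33.3 °C: 108.57 kJ/kg
vaporisation at -33.3 °C: 1370 kJ/kg
Δh = 108.57 + 1370 = 1478.6 kJ/kg
Q = ṁ·Δh = 182.2 kg/min × 1478.6 kJ/kg = 269400 kJ/min
|Q| = 4489.9 kW = 16164 MJ/h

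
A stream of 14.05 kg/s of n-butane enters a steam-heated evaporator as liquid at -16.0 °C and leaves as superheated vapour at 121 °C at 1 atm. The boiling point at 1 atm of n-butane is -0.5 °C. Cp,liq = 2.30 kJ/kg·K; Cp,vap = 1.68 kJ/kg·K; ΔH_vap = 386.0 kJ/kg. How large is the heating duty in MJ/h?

Q = 31700 MJ/h

liquid -16.0→-0.5 °C: 35.65 kJ/kg
vaporisation at -0.5 °C: 386 kJ/kg
vapour -0.5→121 °C: 204.12 kJ/kg
Δh = 35.65 + 386 + 204.12 = 625.77 kJ/kg
Q = ṁ·Δh = 14.05 kg/s × 625.77 kJ/kg = 8792.1 kJ/s
|Q| = 8792.1 kW = 31651 MJ/h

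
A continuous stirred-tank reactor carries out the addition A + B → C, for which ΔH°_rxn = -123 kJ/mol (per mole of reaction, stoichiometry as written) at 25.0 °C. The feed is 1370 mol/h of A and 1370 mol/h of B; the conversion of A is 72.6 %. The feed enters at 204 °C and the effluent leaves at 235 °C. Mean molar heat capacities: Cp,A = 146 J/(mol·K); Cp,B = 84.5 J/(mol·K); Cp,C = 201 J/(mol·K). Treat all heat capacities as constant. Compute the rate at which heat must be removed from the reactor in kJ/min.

Q_out = 1980 kJ/min

Extent of reaction ξ = 0.726 × 1370 = 994.62 mol/h
Reaction term: ξ·ΔH°_rxn = 994.62 × -123 = -122340 kJ/h
Sensible, feed 204→25 °C: -56526 kJ/h
Outlet flows (mol/h): A 375.38, B 375.38, C 994.62
Sensible, products 25→235 °C: 60153 kJ/h
Q = ΔH = -118710 kJ/h = -32.975 kW
Heat removed = 1978.5 kJ/min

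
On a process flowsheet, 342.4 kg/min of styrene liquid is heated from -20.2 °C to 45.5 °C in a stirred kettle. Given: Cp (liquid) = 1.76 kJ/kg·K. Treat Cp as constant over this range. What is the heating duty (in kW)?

Q = ṁ·Cp·ΔT = 342.4 × 1.76 × (45.5 − -20.2) = 39592 kJ/min
Converting: 39592 / 60 s = 659.87 kW

Q = 660 kW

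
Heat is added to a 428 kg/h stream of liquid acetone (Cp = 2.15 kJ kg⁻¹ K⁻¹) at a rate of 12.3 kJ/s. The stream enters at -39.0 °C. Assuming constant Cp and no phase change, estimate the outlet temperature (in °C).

T_out = 9.12 °C

Q = 12.3 kJ/s = 44280 kJ/h
ΔT = Q/(ṁ·Cp) = 44280/(428×2.15) = 48.12 K
T_out = -39.0 + 48.12 = 9.12 °C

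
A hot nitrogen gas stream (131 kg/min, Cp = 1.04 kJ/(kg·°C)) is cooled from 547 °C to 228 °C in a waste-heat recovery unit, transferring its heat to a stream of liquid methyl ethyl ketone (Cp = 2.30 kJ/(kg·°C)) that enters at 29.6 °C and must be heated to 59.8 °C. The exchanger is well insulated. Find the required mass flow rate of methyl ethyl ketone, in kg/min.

ṁ_c = 626 kg/min

Heat released by hot stream: Q = 131 × 1.04 × (547 − 228) = 43461 kJ/min
Energy balance on cold side (adiabatic exchanger): Q = ṁ_c·Cp_c·(T_c,out − T_c,in)
ṁ_c = 43461 / [2.30 × (59.8 − 29.6)] = 625.69 kg/min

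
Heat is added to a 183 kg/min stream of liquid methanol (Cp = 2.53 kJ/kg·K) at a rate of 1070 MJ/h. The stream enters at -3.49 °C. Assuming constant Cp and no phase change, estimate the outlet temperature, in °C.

T_out = 35.0 °C

Q = 1070 MJ/h = 17833 kJ/min
ΔT = Q/(ṁ·Cp) = 17833/(183×2.53) = 38.518 K
T_out = -3.49 + 38.518 = 35.028 °C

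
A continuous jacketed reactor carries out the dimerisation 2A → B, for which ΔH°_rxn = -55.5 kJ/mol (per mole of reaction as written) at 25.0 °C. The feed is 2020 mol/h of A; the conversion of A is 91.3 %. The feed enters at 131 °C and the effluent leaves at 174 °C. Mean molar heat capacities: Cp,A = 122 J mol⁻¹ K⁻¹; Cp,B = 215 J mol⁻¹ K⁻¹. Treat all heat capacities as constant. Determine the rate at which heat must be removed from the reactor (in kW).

Q_out = 12.4 kW

Extent of reaction ξ = 0.913 × 2020 / 2 = 922.13 mol/h
Reaction term: ξ·ΔH°_rxn = 922.13 × -55.5 = -51178 kJ/h
Sensible, feed 131→25 °C: -26123 kJ/h
Outlet flows (mol/h): A 175.74, B 922.13
Sensible, products 25→174 °C: 32735 kJ/h
Q = ΔH = -44566 kJ/h = -12.379 kW
Heat removed = 12.379 kW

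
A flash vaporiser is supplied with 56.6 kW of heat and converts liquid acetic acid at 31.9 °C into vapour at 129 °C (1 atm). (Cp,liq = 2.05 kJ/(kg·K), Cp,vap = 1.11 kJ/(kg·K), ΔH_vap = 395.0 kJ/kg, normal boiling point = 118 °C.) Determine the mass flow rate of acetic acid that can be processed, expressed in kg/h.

ṁ = 349 kg/h

Δh = 2.05×(118−31.9) + 395.0 + 1.11×(129−118) = 583.72 kJ/kg
Q = 56.6 kW = 56.6 kJ/s = 203760 kJ/h
ṁ = Q/Δh = 203760 / 583.72 = 349.07 kg/h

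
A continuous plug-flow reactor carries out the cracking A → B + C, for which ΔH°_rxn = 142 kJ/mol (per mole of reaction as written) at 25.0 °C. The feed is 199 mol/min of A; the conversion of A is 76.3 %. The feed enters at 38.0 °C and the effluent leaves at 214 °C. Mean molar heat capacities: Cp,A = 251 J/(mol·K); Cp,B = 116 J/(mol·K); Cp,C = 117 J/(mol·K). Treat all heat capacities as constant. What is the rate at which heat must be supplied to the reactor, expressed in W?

Extent of reaction ξ = 0.763 × 199 = 151.84 mol/min
Reaction term: ξ·ΔH°_rxn = 151.84 × 142 = 21561 kJ/min
Sensible, feed 38.0→25 °C: -649.34 kJ/min
Outlet flows (mol/min): A 47.163, B 151.84, C 151.84
Sensible, products 25→214 °C: 8923.8 kJ/min
Q = ΔH = 29835 kJ/min = 497.26 kW
Heat supplied = 497260 W

Q_in = 497000 W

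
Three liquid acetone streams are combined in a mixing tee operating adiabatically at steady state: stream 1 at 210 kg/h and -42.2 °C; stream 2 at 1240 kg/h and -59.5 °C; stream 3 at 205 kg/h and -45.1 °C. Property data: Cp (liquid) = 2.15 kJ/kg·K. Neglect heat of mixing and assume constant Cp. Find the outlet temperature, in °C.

T_out = -55.5 °C

Adiabatic, steady state ⇒ Σ ṁᵢCp,ᵢ(T_out − Tᵢ) = 0
T_out = Σ ṁᵢCp,ᵢTᵢ / Σ ṁᵢCp,ᵢ
      = -197560 / 3558.2 = -55.521 °C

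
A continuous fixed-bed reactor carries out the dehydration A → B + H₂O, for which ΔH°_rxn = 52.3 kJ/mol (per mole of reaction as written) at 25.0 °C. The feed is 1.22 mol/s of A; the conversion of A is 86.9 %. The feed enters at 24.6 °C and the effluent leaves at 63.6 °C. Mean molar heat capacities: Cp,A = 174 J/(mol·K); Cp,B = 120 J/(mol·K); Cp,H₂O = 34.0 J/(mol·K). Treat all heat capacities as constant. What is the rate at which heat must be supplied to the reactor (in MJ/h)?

Q_in = 226 MJ/h

Extent of reaction ξ = 0.869 × 1.22 = 1.0602 mol/s
Reaction term: ξ·ΔH°_rxn = 1.0602 × 52.3 = 55.447 kJ/s
Sensible, feed 24.6→25 °C: 0.084912 kJ/s
Outlet flows (mol/s): A 0.15982, B 1.0602, H₂O 1.0602
Sensible, products 25→63.6 °C: 7.3755 kJ/s
Q = ΔH = 62.908 kJ/s = 62.908 kW
Heat supplied = 226.47 MJ/h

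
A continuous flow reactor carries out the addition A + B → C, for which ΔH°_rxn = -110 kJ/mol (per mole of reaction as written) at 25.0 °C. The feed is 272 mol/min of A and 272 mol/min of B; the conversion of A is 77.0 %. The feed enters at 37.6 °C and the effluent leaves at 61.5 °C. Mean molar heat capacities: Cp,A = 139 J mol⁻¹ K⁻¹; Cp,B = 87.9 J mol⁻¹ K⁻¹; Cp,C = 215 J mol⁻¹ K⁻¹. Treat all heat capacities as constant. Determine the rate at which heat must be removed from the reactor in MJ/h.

Extent of reaction ξ = 0.770 × 272 = 209.44 mol/min
Reaction term: ξ·ΔH°_rxn = 209.44 × -110 = -23038 kJ/min
Sensible, feed 37.6→25 °C: -777.63 kJ/min
Outlet flows (mol/min): A 62.56, B 62.56, C 209.44
Sensible, products 25→61.5 °C: 2161.7 kJ/min
Q = ΔH = -21654 kJ/min = -360.91 kW
Heat removed = 1299.3 MJ/h

Q_out = 1300 MJ/h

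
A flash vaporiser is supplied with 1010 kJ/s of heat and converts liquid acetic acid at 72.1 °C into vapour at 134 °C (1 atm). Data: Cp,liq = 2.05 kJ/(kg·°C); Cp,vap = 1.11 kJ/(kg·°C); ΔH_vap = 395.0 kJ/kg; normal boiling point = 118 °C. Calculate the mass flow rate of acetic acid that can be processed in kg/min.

ṁ = 120 kg/min

Δh = 2.05×(118−72.1) + 395.0 + 1.11×(134−118) = 506.86 kJ/kg
Q = 1010 kJ/s = 1010 kJ/s = 60600 kJ/min
ṁ = Q/Δh = 60600 / 506.86 = 119.56 kg/min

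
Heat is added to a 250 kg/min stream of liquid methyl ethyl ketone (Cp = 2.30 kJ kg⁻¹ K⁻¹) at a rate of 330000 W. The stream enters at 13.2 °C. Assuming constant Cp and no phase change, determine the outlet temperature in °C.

Q = 330000 W = 19800 kJ/min
ΔT = Q/(ṁ·Cp) = 19800/(250×2.30) = 34.435 K
T_out = 13.2 + 34.435 = 47.635 °C

T_out = 47.6 °C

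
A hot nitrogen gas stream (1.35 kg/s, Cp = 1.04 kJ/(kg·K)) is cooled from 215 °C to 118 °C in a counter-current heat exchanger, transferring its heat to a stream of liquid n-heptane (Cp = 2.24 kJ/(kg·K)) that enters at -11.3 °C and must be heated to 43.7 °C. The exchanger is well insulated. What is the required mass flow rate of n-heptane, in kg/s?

ṁ_c = 1.11 kg/s

Heat released by hot stream: Q = 1.35 × 1.04 × (215 − 118) = 136.19 kJ/s
Energy balance on cold side (adiabatic exchanger): Q = ṁ_c·Cp_c·(T_c,out − T_c,in)
ṁ_c = 136.19 / [2.24 × (43.7 − -11.3)] = 1.1054 kg/s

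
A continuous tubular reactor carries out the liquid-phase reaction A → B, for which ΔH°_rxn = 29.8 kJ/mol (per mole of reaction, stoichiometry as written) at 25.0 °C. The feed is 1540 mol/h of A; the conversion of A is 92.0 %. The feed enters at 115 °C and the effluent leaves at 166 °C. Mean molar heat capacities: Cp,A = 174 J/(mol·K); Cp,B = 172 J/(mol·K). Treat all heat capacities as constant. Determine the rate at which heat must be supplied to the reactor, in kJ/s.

Q_in = 15.4 kJ/s

Extent of reaction ξ = 0.920 × 1540 = 1416.8 mol/h
Reaction term: ξ·ΔH°_rxn = 1416.8 × 29.8 = 42221 kJ/h
Sensible, feed 115→25 °C: -24116 kJ/h
Outlet flows (mol/h): A 123.2, B 1416.8
Sensible, products 25→166 °C: 37383 kJ/h
Q = ΔH = 55487 kJ/h = 15.413 kW
Heat supplied = 15.413 kJ/s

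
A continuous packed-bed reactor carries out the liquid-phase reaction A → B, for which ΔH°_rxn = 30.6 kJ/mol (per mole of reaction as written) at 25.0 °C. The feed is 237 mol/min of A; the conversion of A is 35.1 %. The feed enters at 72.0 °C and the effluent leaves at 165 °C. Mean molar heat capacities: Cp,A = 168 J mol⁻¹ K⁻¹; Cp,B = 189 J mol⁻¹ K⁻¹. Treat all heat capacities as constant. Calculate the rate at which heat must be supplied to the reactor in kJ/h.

Extent of reaction ξ = 0.351 × 237 = 83.187 mol/min
Reaction term: ξ·ΔH°_rxn = 83.187 × 30.6 = 2545.5 kJ/min
Sensible, feed 72.0→25 °C: -1871.4 kJ/min
Outlet flows (mol/min): A 153.81, B 83.187
Sensible, products 25→165 °C: 5818.8 kJ/min
Q = ΔH = 6493 kJ/min = 108.22 kW
Heat supplied = 389580 kJ/h

Q_in = 390000 kJ/h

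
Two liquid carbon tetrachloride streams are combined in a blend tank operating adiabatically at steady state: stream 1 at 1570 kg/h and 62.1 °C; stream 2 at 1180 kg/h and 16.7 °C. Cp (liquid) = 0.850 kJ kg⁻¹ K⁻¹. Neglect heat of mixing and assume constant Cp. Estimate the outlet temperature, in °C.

No heat crosses the boundary, so H_out = H_in.
T_out = Σ ṁᵢCp,ᵢTᵢ / Σ ṁᵢCp,ᵢ
      = 99623 / 2337.5 = 42.619 °C

T_out = 42.6 °C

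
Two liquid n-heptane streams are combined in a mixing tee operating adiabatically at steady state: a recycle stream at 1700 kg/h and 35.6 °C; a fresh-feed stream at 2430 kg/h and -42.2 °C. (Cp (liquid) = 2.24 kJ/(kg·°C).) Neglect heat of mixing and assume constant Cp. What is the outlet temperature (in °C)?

T_out = -10.2 °C

Adiabatic, steady state ⇒ Σ ṁᵢCp,ᵢ(T_out − Tᵢ) = 0
Σ ṁᵢCp,ᵢTᵢ = 1700×2.24×35.6 + 2430×2.24×-42.2 = -94138
Σ ṁᵢCp,ᵢ = 1700×2.24 + 2430×2.24 = 9251.2
T_out = -94138 / 9251.2 = -10.176 °C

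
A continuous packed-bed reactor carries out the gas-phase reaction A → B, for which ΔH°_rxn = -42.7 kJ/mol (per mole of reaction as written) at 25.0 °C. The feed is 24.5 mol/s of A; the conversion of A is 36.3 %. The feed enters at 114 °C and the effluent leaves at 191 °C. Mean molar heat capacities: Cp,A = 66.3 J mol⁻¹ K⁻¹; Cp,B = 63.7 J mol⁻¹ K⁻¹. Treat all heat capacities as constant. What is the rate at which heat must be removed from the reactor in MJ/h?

Q_out = 931 MJ/h

Extent of reaction ξ = 0.363 × 24.5 = 8.8935 mol/s
Reaction term: ξ·ΔH°_rxn = 8.8935 × -42.7 = -379.75 kJ/s
Sensible, feed 114→25 °C: -144.57 kJ/s
Outlet flows (mol/s): A 15.607, B 8.8935
Sensible, products 25→191 °C: 265.8 kJ/s
Q = ΔH = -258.52 kJ/s = -258.52 kW
Heat removed = 930.66 MJ/h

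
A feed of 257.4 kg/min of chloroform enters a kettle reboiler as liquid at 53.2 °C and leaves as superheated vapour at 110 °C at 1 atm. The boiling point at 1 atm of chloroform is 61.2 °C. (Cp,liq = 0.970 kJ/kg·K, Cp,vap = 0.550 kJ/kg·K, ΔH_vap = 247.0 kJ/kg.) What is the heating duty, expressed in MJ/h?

Q = 4350 MJ/h

liquid 53.2→61.2 °C: 7.76 kJ/kg
vaporisation at 61.2 °C: 247 kJ/kg
vapour 61.2→110 °C: 26.84 kJ/kg
Δh = 7.76 + 247 + 26.84 = 281.6 kJ/kg
Q = ṁ·Δh = 257.4 kg/min × 281.6 kJ/kg = 72484 kJ/min
|Q| = 1208.1 kW = 4349 MJ/h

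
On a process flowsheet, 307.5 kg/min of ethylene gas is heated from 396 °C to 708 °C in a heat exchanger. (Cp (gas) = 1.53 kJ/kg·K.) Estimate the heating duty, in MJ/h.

Q = 8810 MJ/h

Q = ṁ·Cp·ΔT = 307.5 × 1.53 × (708 − 396) = 146790 kJ/min
Converting: 146790 / 60 s = 2446.5 kW
Heating duty = 8807.3 MJ/h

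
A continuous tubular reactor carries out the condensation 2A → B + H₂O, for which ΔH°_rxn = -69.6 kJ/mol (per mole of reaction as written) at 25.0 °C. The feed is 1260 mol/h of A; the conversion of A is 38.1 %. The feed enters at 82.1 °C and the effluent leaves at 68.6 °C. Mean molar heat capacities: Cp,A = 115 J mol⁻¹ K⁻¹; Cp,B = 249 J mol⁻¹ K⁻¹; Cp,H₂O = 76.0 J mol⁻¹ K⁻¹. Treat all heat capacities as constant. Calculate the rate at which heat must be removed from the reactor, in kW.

Extent of reaction ξ = 0.381 × 1260 / 2 = 240.03 mol/h
Reaction term: ξ·ΔH°_rxn = 240.03 × -69.6 = -16706 kJ/h
Sensible, feed 82.1→25 °C: -8273.8 kJ/h
Outlet flows (mol/h): A 779.94, B 240.03, H₂O 240.03
Sensible, products 25→68.6 °C: 7311.8 kJ/h
Q = ΔH = -17668 kJ/h = -4.9078 kW
Heat removed = 4.9078 kW

Q_out = 4.91 kW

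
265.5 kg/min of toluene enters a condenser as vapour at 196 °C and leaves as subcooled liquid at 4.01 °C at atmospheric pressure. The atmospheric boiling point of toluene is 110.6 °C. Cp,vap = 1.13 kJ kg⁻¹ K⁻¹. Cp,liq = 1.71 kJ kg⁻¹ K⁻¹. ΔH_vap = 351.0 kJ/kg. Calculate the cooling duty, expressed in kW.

Q_c = 2790 kW

vapour 196→110.6 °C: -96.502 kJ/kg
condensation at 110.6 °C: -351 kJ/kg
liquid 110.6→4.01 °C: -182.27 kJ/kg
Δh = -96.502 + -351 + -182.27 = -629.77 kJ/kg
Q = ṁ·Δh = 265.5 kg/min × -629.77 kJ/kg = -167200 kJ/min
|Q| = 2786.7 kW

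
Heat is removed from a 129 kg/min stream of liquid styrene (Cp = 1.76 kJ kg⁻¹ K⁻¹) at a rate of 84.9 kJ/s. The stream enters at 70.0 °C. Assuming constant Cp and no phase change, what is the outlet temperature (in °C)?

T_out = 47.6 °C

Q = 84.9 kJ/s = 5094 kJ/min
ΔT = Q/(ṁ·Cp) = 5094/(129×1.76) = 22.437 K
T_out = 70.0 − 22.437 = 47.563 °C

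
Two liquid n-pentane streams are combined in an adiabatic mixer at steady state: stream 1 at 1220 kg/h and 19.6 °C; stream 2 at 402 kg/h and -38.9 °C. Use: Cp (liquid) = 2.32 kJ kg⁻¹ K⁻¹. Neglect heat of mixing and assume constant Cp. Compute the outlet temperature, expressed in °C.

No heat crosses the boundary, so H_out = H_in.
Σ ṁᵢCp,ᵢTᵢ = 1220×2.32×19.6 + 402×2.32×-38.9 = 19196
Σ ṁᵢCp,ᵢ = 1220×2.32 + 402×2.32 = 3763
T_out = 19196 / 3763 = 5.1012 °C

T_out = 5.10 °C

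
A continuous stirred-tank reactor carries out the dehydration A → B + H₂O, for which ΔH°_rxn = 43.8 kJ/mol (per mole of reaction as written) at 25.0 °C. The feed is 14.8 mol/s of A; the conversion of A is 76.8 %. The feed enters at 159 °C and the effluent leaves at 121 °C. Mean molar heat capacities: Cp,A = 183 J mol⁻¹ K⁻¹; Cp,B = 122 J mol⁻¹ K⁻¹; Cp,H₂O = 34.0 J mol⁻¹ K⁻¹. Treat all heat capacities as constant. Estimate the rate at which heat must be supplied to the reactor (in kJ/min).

Q_in = 21900 kJ/min

Extent of reaction ξ = 0.768 × 14.8 = 11.366 mol/s
Reaction term: ξ·ΔH°_rxn = 11.366 × 43.8 = 497.85 kJ/s
Sensible, feed 159→25 °C: -362.93 kJ/s
Outlet flows (mol/s): A 3.4336, B 11.366, H₂O 11.366
Sensible, products 25→121 °C: 230.54 kJ/s
Q = ΔH = 365.47 kJ/s = 365.47 kW
Heat supplied = 21928 kJ/min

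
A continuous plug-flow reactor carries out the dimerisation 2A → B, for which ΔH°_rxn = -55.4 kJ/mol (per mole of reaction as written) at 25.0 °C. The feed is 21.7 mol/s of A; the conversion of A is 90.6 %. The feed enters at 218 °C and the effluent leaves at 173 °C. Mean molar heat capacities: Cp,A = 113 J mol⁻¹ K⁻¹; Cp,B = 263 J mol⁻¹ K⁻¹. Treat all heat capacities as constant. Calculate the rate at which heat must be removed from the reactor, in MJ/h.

Q_out = 2160 MJ/h

Extent of reaction ξ = 0.906 × 21.7 / 2 = 9.8301 mol/s
Reaction term: ξ·ΔH°_rxn = 9.8301 × -55.4 = -544.59 kJ/s
Sensible, feed 218→25 °C: -473.26 kJ/s
Outlet flows (mol/s): A 2.0398, B 9.8301
Sensible, products 25→173 °C: 416.74 kJ/s
Q = ΔH = -601.1 kJ/s = -601.1 kW
Heat removed = 2164 MJ/h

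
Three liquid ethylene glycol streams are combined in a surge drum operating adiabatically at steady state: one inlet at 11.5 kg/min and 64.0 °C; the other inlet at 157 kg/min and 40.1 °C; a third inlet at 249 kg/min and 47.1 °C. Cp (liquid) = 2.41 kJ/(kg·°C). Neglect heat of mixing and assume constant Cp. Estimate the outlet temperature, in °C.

T_out = 44.9 °C

Adiabatic, steady state ⇒ Σ ṁᵢCp,ᵢ(T_out − Tᵢ) = 0
Σ ṁᵢCp,ᵢTᵢ = 11.5×2.41×64.0 + 157×2.41×40.1 + 249×2.41×47.1 = 45211
Σ ṁᵢCp,ᵢ = 11.5×2.41 + 157×2.41 + 249×2.41 = 1006.2
T_out = 45211 / 1006.2 = 44.933 °C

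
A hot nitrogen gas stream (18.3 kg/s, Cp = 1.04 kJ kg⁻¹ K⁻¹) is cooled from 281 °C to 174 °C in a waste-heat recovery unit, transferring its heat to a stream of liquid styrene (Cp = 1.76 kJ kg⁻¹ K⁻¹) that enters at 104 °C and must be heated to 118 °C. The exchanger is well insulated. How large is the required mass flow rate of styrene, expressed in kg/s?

ṁ_c = 82.6 kg/s

Heat released by hot stream: Q = 18.3 × 1.04 × (281 − 174) = 2036.4 kJ/s
Energy balance on cold side (adiabatic exchanger): Q = ṁ_c·Cp_c·(T_c,out − T_c,in)
ṁ_c = 2036.4 / [1.76 × (118 − 104)] = 82.647 kg/s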